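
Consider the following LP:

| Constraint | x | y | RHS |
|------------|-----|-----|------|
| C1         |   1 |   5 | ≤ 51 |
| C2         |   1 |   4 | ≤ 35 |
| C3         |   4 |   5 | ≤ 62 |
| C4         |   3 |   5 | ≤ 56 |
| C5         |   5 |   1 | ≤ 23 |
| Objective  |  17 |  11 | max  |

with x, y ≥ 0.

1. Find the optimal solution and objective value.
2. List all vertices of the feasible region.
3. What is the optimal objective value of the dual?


1. x = 3, y = 8, z = 139
2. (0, 0), (4.6, 0), (3, 8), (0, 8.75)
3. 139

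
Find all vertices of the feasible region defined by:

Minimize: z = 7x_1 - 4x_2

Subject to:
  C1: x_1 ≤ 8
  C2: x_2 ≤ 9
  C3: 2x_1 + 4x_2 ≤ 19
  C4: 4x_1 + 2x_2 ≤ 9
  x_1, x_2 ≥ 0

(0, 0), (2.25, 0), (0, 4.5)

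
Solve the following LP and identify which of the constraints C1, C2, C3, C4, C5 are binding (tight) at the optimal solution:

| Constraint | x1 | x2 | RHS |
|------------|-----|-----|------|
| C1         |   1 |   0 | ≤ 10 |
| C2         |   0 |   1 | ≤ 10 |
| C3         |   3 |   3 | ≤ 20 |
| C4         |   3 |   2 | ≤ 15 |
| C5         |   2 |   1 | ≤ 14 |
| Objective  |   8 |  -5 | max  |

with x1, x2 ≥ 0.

At x1 = 5, x2 = 0, compute slack b - a·x for each constraint:
  C1: 10 − 5 = 5  (slack)
  C2: 10 − 0 = 10  (slack)
  C3: 20 − 15 = 5  (slack)
  C4: 15 − 15 = 0  (binding)
  C5: 14 − 10 = 4  (slack)

Optimal: x1 = 5, x2 = 0
Binding: C4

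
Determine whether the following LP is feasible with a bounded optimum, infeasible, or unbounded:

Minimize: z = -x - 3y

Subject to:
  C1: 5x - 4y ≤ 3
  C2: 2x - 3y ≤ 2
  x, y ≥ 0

Unbounded (objective can decrease without bound)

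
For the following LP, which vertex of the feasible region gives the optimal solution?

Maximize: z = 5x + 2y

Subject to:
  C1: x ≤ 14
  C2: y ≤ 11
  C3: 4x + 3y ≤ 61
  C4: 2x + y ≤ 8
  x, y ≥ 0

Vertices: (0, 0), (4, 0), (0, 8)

Evaluate the objective at each vertex of the feasible region:
  z(0, 0) = 0
  z(4, 0) = 20  ←
  z(0, 8) = 16
The maximum is at x = 4, y = 0.

(4, 0)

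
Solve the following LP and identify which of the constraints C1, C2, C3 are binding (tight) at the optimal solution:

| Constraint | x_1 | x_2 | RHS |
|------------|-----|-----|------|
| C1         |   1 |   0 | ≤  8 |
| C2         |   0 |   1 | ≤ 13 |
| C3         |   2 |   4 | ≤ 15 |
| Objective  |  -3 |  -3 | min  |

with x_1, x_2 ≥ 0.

At x_1 = 7.5, x_2 = 0, compute slack b - a·x for each constraint:
  C1: 8 − 7.5 = 0.5  (slack)
  C2: 13 − 0 = 13  (slack)
  C3: 15 − 15 = 0  (binding)

Optimal: x_1 = 7.5, x_2 = 0
Binding: C3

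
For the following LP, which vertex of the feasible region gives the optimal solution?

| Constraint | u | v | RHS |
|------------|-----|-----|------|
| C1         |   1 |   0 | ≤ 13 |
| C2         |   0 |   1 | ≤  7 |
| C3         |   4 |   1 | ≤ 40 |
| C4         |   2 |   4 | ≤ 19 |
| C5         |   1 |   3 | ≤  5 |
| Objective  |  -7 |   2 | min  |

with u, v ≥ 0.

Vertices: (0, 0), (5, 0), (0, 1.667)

Evaluate the objective at each vertex of the feasible region:
  z(0, 0) = 0
  z(5, 0) = -35  ←
  z(0, 1.667) = 3.333
The minimum is at u = 5, v = 0.

(5, 0)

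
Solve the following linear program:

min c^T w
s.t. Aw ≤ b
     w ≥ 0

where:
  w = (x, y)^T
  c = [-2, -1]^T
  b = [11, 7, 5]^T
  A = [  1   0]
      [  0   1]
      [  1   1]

Evaluate the objective at each vertex of the feasible region:
  z(0, 0) = 0
  z(5, 0) = -10  ←
  z(0, 5) = -5
The minimum is at x = 5, y = 0.

x = 5, y = 0, z = -10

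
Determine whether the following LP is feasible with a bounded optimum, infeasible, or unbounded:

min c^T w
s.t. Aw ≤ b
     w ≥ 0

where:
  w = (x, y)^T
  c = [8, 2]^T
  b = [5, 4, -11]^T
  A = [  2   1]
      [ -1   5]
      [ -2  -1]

Infeasible (no feasible solution exists)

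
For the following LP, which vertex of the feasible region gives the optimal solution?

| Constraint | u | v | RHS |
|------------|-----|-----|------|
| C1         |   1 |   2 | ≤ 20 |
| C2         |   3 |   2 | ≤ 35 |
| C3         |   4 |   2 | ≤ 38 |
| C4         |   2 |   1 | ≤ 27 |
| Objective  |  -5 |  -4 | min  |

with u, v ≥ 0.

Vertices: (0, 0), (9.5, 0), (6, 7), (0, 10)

Evaluate the objective at each vertex of the feasible region:
  z(0, 0) = 0
  z(9.5, 0) = -47.5
  z(6, 7) = -58  ←
  z(0, 10) = -40
The minimum is at u = 6, v = 7.

(6, 7)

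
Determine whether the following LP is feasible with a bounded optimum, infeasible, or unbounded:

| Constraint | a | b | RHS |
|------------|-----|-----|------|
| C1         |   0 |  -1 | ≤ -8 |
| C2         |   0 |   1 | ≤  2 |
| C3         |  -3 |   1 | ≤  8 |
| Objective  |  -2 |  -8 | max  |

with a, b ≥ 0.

Infeasible (no feasible solution exists)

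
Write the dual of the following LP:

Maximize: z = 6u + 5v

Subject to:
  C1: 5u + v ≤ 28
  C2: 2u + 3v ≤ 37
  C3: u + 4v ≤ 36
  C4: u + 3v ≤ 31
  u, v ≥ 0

Primal max cᵀx s.t. Ax ≤ b, x ≥ 0  →  Dual min bᵀy s.t. Aᵀy ≥ c, y ≥ 0.

Minimize: z = 28y1 + 37y2 + 36y3 + 31y4

Subject to:
  5y1 + 2y2 + y3 + y4 ≥ 6
  y1 + 3y2 + 4y3 + 3y4 ≥ 5
  y1, y2, y3, y4 ≥ 0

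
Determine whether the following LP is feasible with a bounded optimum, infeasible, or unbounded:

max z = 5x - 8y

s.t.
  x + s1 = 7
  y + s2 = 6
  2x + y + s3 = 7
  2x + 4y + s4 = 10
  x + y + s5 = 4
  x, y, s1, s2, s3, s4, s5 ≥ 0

Feasible with a bounded optimal solution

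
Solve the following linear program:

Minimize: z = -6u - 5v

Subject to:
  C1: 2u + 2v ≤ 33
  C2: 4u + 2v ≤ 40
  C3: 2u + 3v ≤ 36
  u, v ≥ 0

Evaluate the objective at each vertex of the feasible region:
  z(0, 0) = 0
  z(10, 0) = -60
  z(6, 8) = -76  ←
  z(0, 12) = -60
The minimum is at u = 6, v = 8.

u = 6, v = 8, z = -76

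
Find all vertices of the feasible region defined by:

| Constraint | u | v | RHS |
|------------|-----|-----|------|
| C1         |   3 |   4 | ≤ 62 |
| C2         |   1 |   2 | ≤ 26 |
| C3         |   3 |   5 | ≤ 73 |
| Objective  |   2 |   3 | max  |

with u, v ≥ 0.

(0, 0), (20.67, 0), (10, 8), (0, 13)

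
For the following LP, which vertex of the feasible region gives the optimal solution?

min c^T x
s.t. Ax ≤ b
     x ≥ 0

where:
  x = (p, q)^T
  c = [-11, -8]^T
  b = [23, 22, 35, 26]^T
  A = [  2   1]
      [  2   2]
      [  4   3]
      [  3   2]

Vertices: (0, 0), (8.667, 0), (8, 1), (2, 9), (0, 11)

Evaluate the objective at each vertex of the feasible region:
  z(0, 0) = 0
  z(8.667, 0) = -95.33
  z(8, 1) = -96  ←
  z(2, 9) = -94
  z(0, 11) = -88
The minimum is at p = 8, q = 1.

(8, 1)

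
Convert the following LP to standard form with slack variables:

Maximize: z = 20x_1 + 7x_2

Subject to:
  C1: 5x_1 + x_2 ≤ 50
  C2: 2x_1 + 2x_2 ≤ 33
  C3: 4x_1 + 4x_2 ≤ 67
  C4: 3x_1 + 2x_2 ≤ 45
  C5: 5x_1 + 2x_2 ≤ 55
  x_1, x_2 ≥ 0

max z = 20x_1 + 7x_2

s.t.
  5x_1 + x_2 + s1 = 50
  2x_1 + 2x_2 + s2 = 33
  4x_1 + 4x_2 + s3 = 67
  3x_1 + 2x_2 + s4 = 45
  5x_1 + 2x_2 + s5 = 55
  x_1, x_2, s1, s2, s3, s4, s5 ≥ 0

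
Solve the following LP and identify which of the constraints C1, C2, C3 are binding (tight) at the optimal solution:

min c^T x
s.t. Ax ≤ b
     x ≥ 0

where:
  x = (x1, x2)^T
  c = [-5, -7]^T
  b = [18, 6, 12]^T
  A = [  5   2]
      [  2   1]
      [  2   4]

At x1 = 2, x2 = 2, compute slack b - a·x for each constraint:
  C1: 18 − 14 = 4  (slack)
  C2: 6 − 6 = 0  (binding)
  C3: 12 − 12 = 0  (binding)

Optimal: x1 = 2, x2 = 2
Binding: C2, C3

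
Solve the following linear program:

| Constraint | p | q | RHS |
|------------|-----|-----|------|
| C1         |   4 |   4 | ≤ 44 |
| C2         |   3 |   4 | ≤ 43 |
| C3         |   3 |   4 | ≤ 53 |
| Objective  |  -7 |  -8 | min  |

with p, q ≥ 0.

Evaluate the objective at each vertex of the feasible region:
  z(0, 0) = 0
  z(11, 0) = -77
  z(1, 10) = -87  ←
  z(0, 10.75) = -86
The minimum is at p = 1, q = 10.

p = 1, q = 10, z = -87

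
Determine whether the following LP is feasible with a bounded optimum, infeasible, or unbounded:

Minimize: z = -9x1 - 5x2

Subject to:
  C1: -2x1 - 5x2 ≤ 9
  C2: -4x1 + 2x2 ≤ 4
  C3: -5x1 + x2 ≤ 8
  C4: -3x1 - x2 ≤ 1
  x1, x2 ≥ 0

Unbounded (objective can decrease without bound)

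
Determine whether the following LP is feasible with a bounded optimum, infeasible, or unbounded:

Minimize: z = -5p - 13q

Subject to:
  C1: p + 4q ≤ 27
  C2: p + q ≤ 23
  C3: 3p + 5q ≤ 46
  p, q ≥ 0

Feasible with a bounded optimal solution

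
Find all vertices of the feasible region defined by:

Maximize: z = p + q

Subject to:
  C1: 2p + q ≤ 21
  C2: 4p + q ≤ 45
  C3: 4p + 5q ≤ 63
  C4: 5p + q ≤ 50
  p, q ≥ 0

(0, 0), (10, 0), (9.667, 1.667), (7, 7), (0, 12.6)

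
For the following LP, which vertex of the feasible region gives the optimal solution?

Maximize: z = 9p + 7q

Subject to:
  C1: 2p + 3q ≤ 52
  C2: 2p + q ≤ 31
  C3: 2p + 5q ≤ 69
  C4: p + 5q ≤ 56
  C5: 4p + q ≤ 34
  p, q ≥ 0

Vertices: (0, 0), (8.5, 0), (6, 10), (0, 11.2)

Evaluate the objective at each vertex of the feasible region:
  z(0, 0) = 0
  z(8.5, 0) = 76.5
  z(6, 10) = 124  ←
  z(0, 11.2) = 78.4
The maximum is at p = 6, q = 10.

(6, 10)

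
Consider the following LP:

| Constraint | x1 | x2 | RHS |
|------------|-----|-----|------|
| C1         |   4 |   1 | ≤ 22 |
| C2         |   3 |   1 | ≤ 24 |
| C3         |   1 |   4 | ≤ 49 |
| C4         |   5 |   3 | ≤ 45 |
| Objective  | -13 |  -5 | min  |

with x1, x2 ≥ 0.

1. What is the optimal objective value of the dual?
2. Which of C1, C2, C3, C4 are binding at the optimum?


1. -89
2. C1, C4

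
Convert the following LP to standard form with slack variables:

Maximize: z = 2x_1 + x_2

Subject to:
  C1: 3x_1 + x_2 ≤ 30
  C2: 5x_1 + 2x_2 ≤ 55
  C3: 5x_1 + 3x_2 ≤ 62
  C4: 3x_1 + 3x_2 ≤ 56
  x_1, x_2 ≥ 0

max z = 2x_1 + x_2

s.t.
  3x_1 + x_2 + s1 = 30
  5x_1 + 2x_2 + s2 = 55
  5x_1 + 3x_2 + s3 = 62
  3x_1 + 3x_2 + s4 = 56
  x_1, x_2, s1, s2, s3, s4 ≥ 0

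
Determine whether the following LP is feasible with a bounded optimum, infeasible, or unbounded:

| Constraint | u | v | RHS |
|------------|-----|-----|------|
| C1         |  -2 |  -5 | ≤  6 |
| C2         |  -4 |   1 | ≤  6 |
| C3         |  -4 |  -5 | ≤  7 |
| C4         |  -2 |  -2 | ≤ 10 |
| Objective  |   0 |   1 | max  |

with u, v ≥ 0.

Unbounded (objective can increase without bound)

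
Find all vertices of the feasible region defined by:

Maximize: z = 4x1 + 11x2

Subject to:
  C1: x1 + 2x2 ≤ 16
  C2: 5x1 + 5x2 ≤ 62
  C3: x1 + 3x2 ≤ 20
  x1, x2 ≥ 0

(0, 0), (12.4, 0), (8.8, 3.6), (8, 4), (0, 6.667)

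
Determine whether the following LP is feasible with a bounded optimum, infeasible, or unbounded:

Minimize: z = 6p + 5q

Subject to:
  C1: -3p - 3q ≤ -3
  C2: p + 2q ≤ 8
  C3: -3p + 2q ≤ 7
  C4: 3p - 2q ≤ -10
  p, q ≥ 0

Infeasible (no feasible solution exists)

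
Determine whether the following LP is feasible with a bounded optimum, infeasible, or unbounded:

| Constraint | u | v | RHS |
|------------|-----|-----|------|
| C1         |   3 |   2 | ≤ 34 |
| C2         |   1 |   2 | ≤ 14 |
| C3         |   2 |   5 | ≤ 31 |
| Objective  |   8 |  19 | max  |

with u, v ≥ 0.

Feasible with a bounded optimal solution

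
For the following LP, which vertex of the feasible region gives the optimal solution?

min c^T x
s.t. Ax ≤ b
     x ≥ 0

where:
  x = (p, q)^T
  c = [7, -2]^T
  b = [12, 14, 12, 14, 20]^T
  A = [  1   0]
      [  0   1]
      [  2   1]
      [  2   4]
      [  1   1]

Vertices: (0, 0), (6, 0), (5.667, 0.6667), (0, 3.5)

Evaluate the objective at each vertex of the feasible region:
  z(0, 0) = 0
  z(6, 0) = 42
  z(5.667, 0.6667) = 38.33
  z(0, 3.5) = -7  ←
The minimum is at p = 0, q = 3.5.

(0, 3.5)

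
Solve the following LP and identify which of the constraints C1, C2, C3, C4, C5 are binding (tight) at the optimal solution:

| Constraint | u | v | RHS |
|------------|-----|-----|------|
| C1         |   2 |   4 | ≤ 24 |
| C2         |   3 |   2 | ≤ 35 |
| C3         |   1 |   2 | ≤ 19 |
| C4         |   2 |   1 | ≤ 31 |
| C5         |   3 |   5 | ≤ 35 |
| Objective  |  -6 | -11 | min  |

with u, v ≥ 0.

At u = 10, v = 1, compute slack b - a·x for each constraint:
  C1: 24 − 24 = 0  (binding)
  C2: 35 − 32 = 3  (slack)
  C3: 19 − 12 = 7  (slack)
  C4: 31 − 21 = 10  (slack)
  C5: 35 − 35 = 0  (binding)

Optimal: u = 10, v = 1
Binding: C1, C5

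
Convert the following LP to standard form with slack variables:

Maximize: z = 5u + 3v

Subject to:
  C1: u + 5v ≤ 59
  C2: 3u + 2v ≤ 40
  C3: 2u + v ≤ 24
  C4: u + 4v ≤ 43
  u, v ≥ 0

max z = 5u + 3v

s.t.
  u + 5v + s1 = 59
  3u + 2v + s2 = 40
  2u + v + s3 = 24
  u + 4v + s4 = 43
  u, v, s1, s2, s3, s4 ≥ 0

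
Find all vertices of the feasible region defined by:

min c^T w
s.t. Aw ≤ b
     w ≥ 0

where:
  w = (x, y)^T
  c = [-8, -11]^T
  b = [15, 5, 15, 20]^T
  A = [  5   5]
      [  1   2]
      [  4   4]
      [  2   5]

(0, 0), (3, 0), (1, 2), (0, 2.5)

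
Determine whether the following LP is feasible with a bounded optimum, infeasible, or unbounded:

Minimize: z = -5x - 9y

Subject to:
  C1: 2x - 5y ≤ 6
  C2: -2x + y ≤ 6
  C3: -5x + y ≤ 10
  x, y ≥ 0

Unbounded (objective can decrease without bound)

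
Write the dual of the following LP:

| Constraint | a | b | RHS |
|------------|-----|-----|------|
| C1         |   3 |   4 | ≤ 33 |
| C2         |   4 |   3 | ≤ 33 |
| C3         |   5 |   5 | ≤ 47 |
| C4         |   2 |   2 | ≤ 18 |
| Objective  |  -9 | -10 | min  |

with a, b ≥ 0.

Primal min cᵀx s.t. Ax ≤ b, x ≥ 0  →  Dual max −bᵀy s.t. Aᵀy ≥ −c, y ≥ 0.

Maximize: z = -33y1 - 33y2 - 47y3 - 18y4

Subject to:
  3y1 + 4y2 + 5y3 + 2y4 ≥ 9
  4y1 + 3y2 + 5y3 + 2y4 ≥ 10
  y1, y2, y3, y4 ≥ 0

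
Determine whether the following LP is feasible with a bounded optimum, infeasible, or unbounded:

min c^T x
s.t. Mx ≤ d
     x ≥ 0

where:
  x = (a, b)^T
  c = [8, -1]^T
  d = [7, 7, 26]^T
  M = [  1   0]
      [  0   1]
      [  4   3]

Feasible with a bounded optimal solution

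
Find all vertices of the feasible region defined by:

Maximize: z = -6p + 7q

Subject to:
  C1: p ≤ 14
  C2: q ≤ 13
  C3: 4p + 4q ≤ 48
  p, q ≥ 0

(0, 0), (12, 0), (0, 12)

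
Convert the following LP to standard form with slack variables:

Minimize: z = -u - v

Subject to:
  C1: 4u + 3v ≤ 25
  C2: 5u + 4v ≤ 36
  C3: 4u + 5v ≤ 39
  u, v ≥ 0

min z = -u - v

s.t.
  4u + 3v + s1 = 25
  5u + 4v + s2 = 36
  4u + 5v + s3 = 39
  u, v, s1, s2, s3 ≥ 0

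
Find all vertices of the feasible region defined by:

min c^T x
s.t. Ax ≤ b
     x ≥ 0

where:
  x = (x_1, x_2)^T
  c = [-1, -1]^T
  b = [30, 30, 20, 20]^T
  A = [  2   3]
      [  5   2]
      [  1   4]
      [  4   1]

(0, 0), (5, 0), (4, 4), (0, 5)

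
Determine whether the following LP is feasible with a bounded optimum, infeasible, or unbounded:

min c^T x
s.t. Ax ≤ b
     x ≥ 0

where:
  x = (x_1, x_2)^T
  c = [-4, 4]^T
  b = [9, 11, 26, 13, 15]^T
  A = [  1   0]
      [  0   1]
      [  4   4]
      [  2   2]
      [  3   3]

Feasible with a bounded optimal solution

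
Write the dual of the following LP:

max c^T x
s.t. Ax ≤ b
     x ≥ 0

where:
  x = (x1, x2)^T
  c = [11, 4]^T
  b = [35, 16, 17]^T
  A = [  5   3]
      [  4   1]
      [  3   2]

Primal max cᵀx s.t. Ax ≤ b, x ≥ 0  →  Dual min bᵀy s.t. Aᵀy ≥ c, y ≥ 0.

Minimize: z = 35y1 + 16y2 + 17y3

Subject to:
  5y1 + 4y2 + 3y3 ≥ 11
  3y1 + y2 + 2y3 ≥ 4
  y1, y2, y3 ≥ 0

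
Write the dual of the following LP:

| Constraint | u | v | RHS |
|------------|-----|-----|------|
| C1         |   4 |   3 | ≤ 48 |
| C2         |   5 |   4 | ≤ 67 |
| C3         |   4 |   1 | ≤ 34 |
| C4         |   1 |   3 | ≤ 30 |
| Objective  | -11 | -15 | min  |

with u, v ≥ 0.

Primal min cᵀx s.t. Ax ≤ b, x ≥ 0  →  Dual max −bᵀy s.t. Aᵀy ≥ −c, y ≥ 0.

Maximize: z = -48y1 - 67y2 - 34y3 - 30y4

Subject to:
  4y1 + 5y2 + 4y3 + y4 ≥ 11
  3y1 + 4y2 + y3 + 3y4 ≥ 15
  y1, y2, y3, y4 ≥ 0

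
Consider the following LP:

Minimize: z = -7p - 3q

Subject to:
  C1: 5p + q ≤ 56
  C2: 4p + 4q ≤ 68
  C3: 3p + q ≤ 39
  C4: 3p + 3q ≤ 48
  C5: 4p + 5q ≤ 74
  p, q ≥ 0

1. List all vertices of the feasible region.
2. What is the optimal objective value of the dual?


1. (0, 0), (11.2, 0), (10, 6), (6, 10), (0, 14.8)
2. -88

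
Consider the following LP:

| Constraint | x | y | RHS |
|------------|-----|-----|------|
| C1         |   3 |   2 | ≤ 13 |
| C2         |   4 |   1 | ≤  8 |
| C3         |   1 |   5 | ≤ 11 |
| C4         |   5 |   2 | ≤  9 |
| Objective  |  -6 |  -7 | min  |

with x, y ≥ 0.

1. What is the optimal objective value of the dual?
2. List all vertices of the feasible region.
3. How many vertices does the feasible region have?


1. -20
2. (0, 0), (1.8, 0), (1, 2), (0, 2.2)
3. 4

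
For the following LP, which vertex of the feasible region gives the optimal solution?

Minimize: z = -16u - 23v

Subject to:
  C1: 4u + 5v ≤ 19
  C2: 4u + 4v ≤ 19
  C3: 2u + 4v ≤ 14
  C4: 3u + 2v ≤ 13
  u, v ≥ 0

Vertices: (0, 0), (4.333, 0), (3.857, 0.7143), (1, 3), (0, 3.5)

Evaluate the objective at each vertex of the feasible region:
  z(0, 0) = 0
  z(4.333, 0) = -69.33
  z(3.857, 0.7143) = -78.14
  z(1, 3) = -85  ←
  z(0, 3.5) = -80.5
The minimum is at u = 1, v = 3.

(1, 3)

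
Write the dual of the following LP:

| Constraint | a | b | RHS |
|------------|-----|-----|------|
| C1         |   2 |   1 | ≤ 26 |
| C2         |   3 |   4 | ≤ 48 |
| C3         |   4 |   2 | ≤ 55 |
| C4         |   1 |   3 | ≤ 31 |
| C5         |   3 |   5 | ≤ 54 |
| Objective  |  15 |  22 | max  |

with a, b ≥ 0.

Primal max cᵀx s.t. Ax ≤ b, x ≥ 0  →  Dual min bᵀy s.t. Aᵀy ≥ c, y ≥ 0.

Minimize: z = 26y1 + 48y2 + 55y3 + 31y4 + 54y5

Subject to:
  2y1 + 3y2 + 4y3 + y4 + 3y5 ≥ 15
  y1 + 4y2 + 2y3 + 3y4 + 5y5 ≥ 22
  y1, y2, y3, y4, y5 ≥ 0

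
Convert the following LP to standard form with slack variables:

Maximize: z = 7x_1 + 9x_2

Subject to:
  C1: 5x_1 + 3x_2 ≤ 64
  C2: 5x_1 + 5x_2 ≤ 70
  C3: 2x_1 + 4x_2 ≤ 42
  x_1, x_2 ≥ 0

max z = 7x_1 + 9x_2

s.t.
  5x_1 + 3x_2 + s1 = 64
  5x_1 + 5x_2 + s2 = 70
  2x_1 + 4x_2 + s3 = 42
  x_1, x_2, s1, s2, s3 ≥ 0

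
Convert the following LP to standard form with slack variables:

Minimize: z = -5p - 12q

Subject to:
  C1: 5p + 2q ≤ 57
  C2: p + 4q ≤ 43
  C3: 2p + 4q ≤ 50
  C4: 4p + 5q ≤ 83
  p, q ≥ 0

min z = -5p - 12q

s.t.
  5p + 2q + s1 = 57
  p + 4q + s2 = 43
  2p + 4q + s3 = 50
  4p + 5q + s4 = 83
  p, q, s1, s2, s3, s4 ≥ 0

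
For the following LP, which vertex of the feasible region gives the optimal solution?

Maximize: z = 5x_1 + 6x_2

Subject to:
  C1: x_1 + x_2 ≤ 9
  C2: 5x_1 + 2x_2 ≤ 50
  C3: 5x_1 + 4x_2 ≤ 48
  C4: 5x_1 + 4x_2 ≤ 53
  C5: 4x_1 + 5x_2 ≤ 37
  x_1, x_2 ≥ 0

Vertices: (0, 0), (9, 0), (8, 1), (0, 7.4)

Evaluate the objective at each vertex of the feasible region:
  z(0, 0) = 0
  z(9, 0) = 45
  z(8, 1) = 46  ←
  z(0, 7.4) = 44.4
The maximum is at x_1 = 8, x_2 = 1.

(8, 1)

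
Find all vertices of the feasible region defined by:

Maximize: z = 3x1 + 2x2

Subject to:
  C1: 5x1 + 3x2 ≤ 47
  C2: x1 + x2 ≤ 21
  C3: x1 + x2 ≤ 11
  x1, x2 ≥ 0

(0, 0), (9.4, 0), (7, 4), (0, 11)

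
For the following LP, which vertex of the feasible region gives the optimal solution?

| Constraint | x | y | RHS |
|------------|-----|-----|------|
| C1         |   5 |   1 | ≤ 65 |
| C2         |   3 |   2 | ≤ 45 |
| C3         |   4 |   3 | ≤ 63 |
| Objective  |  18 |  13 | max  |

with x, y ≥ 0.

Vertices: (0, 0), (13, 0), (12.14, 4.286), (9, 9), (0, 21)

Evaluate the objective at each vertex of the feasible region:
  z(0, 0) = 0
  z(13, 0) = 234
  z(12.14, 4.286) = 274.3
  z(9, 9) = 279  ←
  z(0, 21) = 273
The maximum is at x = 9, y = 9.

(9, 9)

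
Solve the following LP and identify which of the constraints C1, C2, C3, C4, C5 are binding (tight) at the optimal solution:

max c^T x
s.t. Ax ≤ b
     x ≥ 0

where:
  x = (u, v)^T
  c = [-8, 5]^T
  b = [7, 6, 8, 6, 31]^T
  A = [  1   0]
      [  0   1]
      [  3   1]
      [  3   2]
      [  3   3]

At u = 0, v = 3, compute slack b - a·x for each constraint:
  C1: 7 − 0 = 7  (slack)
  C2: 6 − 3 = 3  (slack)
  C3: 8 − 3 = 5  (slack)
  C4: 6 − 6 = 0  (binding)
  C5: 31 − 9 = 22  (slack)

Optimal: u = 0, v = 3
Binding: C4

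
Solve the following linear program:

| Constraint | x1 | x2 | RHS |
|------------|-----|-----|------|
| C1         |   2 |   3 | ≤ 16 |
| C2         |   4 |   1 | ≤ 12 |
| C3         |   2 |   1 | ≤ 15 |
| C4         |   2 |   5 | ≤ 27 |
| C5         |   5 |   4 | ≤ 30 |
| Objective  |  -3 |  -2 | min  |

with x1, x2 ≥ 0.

Evaluate the objective at each vertex of the feasible region:
  z(0, 0) = 0
  z(3, 0) = -9
  z(2, 4) = -14  ←
  z(0, 5.333) = -10.67
The minimum is at x1 = 2, x2 = 4.

x1 = 2, x2 = 4, z = -14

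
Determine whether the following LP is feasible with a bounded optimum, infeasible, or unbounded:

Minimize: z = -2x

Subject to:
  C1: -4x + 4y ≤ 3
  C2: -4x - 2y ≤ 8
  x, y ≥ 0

Unbounded (objective can decrease without bound)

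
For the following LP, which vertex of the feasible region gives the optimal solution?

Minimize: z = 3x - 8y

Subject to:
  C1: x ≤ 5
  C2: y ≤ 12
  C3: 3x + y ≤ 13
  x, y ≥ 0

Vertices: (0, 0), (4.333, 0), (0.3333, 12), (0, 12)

Evaluate the objective at each vertex of the feasible region:
  z(0, 0) = 0
  z(4.333, 0) = 13
  z(0.3333, 12) = -95
  z(0, 12) = -96  ←
The minimum is at x = 0, y = 12.

(0, 12)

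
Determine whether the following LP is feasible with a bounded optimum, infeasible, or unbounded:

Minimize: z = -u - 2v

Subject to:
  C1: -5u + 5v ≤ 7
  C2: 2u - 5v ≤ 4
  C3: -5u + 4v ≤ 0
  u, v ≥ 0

Unbounded (objective can decrease without bound)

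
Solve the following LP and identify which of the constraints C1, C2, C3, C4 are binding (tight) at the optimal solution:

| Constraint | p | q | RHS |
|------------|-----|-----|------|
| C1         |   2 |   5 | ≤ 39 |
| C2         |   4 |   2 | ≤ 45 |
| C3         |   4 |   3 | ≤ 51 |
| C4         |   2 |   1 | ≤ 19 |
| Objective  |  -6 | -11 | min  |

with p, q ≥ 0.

At p = 7, q = 5, compute slack b - a·x for each constraint:
  C1: 39 − 39 = 0  (binding)
  C2: 45 − 38 = 7  (slack)
  C3: 51 − 43 = 8  (slack)
  C4: 19 − 19 = 0  (binding)

Optimal: p = 7, q = 5
Binding: C1, C4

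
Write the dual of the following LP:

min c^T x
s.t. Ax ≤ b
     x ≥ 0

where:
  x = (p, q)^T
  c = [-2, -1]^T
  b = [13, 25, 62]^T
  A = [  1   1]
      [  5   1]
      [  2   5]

Primal min cᵀx s.t. Ax ≤ b, x ≥ 0  →  Dual max −bᵀy s.t. Aᵀy ≥ −c, y ≥ 0.

Maximize: z = -13y1 - 25y2 - 62y3

Subject to:
  y1 + 5y2 + 2y3 ≥ 2
  y1 + y2 + 5y3 ≥ 1
  y1, y2, y3 ≥ 0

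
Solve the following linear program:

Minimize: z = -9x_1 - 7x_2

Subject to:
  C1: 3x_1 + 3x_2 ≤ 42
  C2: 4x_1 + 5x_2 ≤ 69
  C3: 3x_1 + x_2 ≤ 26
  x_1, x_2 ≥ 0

Evaluate the objective at each vertex of the feasible region:
  z(0, 0) = 0
  z(8.667, 0) = -78
  z(6, 8) = -110  ←
  z(1, 13) = -100
  z(0, 13.8) = -96.6
The minimum is at x_1 = 6, x_2 = 8.

x_1 = 6, x_2 = 8, z = -110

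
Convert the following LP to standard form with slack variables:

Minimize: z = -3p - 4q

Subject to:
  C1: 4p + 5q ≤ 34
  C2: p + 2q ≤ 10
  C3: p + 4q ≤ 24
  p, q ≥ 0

min z = -3p - 4q

s.t.
  4p + 5q + s1 = 34
  p + 2q + s2 = 10
  p + 4q + s3 = 24
  p, q, s1, s2, s3 ≥ 0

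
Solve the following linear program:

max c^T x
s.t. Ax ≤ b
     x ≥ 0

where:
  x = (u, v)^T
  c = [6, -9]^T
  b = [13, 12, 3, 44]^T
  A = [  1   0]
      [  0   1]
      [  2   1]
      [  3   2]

Evaluate the objective at each vertex of the feasible region:
  z(0, 0) = 0
  z(1.5, 0) = 9  ←
  z(0, 3) = -27
The maximum is at u = 1.5, v = 0.

u = 1.5, v = 0, z = 9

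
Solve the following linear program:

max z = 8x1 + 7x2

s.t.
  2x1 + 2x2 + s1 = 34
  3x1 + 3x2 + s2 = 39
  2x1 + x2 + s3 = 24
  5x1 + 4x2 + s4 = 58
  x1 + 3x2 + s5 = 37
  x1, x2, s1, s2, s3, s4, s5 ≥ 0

Evaluate the objective at each vertex of the feasible region:
  z(0, 0) = 0
  z(11.6, 0) = 92.8
  z(6, 7) = 97  ←
  z(1, 12) = 92
  z(0, 12.33) = 86.33
The maximum is at x1 = 6, x2 = 7.

x1 = 6, x2 = 7, z = 97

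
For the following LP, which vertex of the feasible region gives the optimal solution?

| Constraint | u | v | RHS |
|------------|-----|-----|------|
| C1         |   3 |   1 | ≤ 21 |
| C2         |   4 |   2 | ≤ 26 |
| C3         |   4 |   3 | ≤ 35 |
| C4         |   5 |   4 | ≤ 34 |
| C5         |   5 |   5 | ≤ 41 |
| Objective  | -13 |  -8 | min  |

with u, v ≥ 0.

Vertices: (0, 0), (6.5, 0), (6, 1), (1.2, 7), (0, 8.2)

Evaluate the objective at each vertex of the feasible region:
  z(0, 0) = 0
  z(6.5, 0) = -84.5
  z(6, 1) = -86  ←
  z(1.2, 7) = -71.6
  z(0, 8.2) = -65.6
The minimum is at u = 6, v = 1.

(6, 1)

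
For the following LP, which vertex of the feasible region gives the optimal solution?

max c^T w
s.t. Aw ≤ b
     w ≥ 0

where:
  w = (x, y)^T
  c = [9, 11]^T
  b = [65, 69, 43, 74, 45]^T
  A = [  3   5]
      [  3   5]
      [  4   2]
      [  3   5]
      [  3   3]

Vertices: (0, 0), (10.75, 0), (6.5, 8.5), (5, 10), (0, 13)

Evaluate the objective at each vertex of the feasible region:
  z(0, 0) = 0
  z(10.75, 0) = 96.75
  z(6.5, 8.5) = 152
  z(5, 10) = 155  ←
  z(0, 13) = 143
The maximum is at x = 5, y = 10.

(5, 10)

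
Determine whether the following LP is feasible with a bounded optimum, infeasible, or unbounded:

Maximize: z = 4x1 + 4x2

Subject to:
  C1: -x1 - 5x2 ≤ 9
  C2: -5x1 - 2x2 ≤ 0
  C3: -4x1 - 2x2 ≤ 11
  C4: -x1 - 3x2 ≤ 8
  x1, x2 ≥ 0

Unbounded (objective can increase without bound)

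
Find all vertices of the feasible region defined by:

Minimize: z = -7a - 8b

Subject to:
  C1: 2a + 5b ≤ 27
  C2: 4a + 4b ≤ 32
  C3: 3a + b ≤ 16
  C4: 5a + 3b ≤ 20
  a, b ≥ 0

(0, 0), (4, 0), (1, 5), (0, 5.4)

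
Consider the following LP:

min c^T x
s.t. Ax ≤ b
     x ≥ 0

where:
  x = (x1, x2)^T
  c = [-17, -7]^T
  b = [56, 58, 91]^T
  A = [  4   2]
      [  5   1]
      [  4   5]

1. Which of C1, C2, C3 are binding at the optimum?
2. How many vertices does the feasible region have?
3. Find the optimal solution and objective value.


1. C1, C2
2. 5
3. x1 = 10, x2 = 8, z = -226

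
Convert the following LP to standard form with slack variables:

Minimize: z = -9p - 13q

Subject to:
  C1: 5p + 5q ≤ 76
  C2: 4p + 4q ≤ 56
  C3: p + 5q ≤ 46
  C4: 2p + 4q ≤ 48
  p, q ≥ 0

min z = -9p - 13q

s.t.
  5p + 5q + s1 = 76
  4p + 4q + s2 = 56
  p + 5q + s3 = 46
  2p + 4q + s4 = 48
  p, q, s1, s2, s3, s4 ≥ 0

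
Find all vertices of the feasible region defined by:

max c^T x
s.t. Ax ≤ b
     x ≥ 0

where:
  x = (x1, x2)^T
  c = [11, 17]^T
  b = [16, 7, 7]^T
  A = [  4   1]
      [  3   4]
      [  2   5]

(0, 0), (2.333, 0), (1, 1), (0, 1.4)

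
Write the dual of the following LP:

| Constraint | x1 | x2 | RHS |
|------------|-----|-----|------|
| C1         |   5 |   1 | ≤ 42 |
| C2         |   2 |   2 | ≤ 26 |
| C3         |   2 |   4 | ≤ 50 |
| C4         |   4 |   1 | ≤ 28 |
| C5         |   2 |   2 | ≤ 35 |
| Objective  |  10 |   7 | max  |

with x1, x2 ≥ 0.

Primal max cᵀx s.t. Ax ≤ b, x ≥ 0  →  Dual min bᵀy s.t. Aᵀy ≥ c, y ≥ 0.

Minimize: z = 42y1 + 26y2 + 50y3 + 28y4 + 35y5

Subject to:
  5y1 + 2y2 + 2y3 + 4y4 + 2y5 ≥ 10
  y1 + 2y2 + 4y3 + y4 + 2y5 ≥ 7
  y1, y2, y3, y4, y5 ≥ 0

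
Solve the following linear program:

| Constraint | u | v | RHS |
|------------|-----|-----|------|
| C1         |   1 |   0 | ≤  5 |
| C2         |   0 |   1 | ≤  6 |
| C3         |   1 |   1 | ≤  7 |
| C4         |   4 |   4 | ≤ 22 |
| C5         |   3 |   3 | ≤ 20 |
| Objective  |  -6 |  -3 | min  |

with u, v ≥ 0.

Evaluate the objective at each vertex of the feasible region:
  z(0, 0) = 0
  z(5, 0) = -30
  z(5, 0.5) = -31.5  ←
  z(0, 5.5) = -16.5
The minimum is at u = 5, v = 0.5.

u = 5, v = 0.5, z = -31.5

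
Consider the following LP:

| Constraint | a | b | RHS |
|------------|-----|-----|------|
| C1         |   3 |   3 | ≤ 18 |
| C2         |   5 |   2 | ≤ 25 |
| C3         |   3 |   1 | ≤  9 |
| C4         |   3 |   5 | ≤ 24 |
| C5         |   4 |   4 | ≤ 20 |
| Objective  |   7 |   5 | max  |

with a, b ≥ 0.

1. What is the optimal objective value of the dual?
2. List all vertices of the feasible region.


1. 29
2. (0, 0), (3, 0), (2, 3), (0.5, 4.5), (0, 4.8)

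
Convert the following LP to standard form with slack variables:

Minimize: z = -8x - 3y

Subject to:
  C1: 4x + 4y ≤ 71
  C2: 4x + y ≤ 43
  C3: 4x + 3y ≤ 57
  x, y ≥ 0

min z = -8x - 3y

s.t.
  4x + 4y + s1 = 71
  4x + y + s2 = 43
  4x + 3y + s3 = 57
  x, y, s1, s2, s3 ≥ 0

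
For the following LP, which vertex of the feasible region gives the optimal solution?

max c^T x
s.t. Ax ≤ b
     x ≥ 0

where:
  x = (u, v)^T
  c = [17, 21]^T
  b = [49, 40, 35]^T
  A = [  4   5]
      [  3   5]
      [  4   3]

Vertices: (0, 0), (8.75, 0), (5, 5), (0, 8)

Evaluate the objective at each vertex of the feasible region:
  z(0, 0) = 0
  z(8.75, 0) = 148.8
  z(5, 5) = 190  ←
  z(0, 8) = 168
The maximum is at u = 5, v = 5.

(5, 5)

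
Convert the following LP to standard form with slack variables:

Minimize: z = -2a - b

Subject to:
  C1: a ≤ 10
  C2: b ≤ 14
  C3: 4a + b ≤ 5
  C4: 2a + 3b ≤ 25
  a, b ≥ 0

min z = -2a - b

s.t.
  a + s1 = 10
  b + s2 = 14
  4a + b + s3 = 5
  2a + 3b + s4 = 25
  a, b, s1, s2, s3, s4 ≥ 0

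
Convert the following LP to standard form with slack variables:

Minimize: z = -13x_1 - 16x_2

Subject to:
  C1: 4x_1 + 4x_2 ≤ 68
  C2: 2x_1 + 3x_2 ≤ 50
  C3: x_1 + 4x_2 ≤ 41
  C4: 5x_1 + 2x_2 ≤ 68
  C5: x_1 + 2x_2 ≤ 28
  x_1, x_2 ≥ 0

min z = -13x_1 - 16x_2

s.t.
  4x_1 + 4x_2 + s1 = 68
  2x_1 + 3x_2 + s2 = 50
  x_1 + 4x_2 + s3 = 41
  5x_1 + 2x_2 + s4 = 68
  x_1 + 2x_2 + s5 = 28
  x_1, x_2, s1, s2, s3, s4, s5 ≥ 0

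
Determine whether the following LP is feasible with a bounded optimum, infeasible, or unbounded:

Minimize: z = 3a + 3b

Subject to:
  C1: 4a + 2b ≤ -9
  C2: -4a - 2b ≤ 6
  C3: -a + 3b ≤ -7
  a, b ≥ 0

Infeasible (no feasible solution exists)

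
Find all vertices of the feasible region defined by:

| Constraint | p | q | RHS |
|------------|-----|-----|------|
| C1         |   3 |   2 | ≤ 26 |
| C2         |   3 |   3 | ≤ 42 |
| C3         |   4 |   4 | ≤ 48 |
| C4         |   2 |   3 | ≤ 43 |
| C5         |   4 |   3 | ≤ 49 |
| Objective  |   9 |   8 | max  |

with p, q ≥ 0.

(0, 0), (8.667, 0), (2, 10), (0, 12)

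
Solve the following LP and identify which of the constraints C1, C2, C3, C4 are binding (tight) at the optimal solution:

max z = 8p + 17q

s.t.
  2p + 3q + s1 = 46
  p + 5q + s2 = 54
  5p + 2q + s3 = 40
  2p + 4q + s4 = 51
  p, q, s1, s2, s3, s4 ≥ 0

At p = 4, q = 10, compute slack b - a·x for each constraint:
  C1: 46 − 38 = 8  (slack)
  C2: 54 − 54 = 0  (binding)
  C3: 40 − 40 = 0  (binding)
  C4: 51 − 48 = 3  (slack)

Optimal: p = 4, q = 10
Binding: C2, C3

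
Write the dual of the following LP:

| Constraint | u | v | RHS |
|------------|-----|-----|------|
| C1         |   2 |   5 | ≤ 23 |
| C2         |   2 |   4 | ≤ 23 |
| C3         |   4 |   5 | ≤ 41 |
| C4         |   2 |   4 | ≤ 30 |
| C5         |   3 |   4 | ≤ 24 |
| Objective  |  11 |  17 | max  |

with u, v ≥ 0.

Primal max cᵀx s.t. Ax ≤ b, x ≥ 0  →  Dual min bᵀy s.t. Aᵀy ≥ c, y ≥ 0.

Minimize: z = 23y1 + 23y2 + 41y3 + 30y4 + 24y5

Subject to:
  2y1 + 2y2 + 4y3 + 2y4 + 3y5 ≥ 11
  5y1 + 4y2 + 5y3 + 4y4 + 4y5 ≥ 17
  y1, y2, y3, y4, y5 ≥ 0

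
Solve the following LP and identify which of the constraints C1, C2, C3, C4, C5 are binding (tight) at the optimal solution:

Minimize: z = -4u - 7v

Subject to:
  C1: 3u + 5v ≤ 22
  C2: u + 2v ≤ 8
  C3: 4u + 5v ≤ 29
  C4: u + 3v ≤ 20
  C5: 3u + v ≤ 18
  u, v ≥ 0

At u = 4, v = 2, compute slack b - a·x for each constraint:
  C1: 22 − 22 = 0  (binding)
  C2: 8 − 8 = 0  (binding)
  C3: 29 − 26 = 3  (slack)
  C4: 20 − 10 = 10  (slack)
  C5: 18 − 14 = 4  (slack)

Optimal: u = 4, v = 2
Binding: C1, C2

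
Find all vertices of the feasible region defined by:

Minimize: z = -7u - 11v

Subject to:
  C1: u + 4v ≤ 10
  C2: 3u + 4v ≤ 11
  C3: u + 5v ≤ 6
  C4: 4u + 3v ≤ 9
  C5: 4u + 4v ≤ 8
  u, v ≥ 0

(0, 0), (2, 0), (1, 1), (0, 1.2)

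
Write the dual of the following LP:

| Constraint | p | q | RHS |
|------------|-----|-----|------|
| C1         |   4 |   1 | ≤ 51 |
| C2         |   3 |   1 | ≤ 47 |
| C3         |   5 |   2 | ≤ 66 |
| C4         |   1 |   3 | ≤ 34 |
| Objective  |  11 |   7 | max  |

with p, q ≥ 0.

Primal max cᵀx s.t. Ax ≤ b, x ≥ 0  →  Dual min bᵀy s.t. Aᵀy ≥ c, y ≥ 0.

Minimize: z = 51y1 + 47y2 + 66y3 + 34y4

Subject to:
  4y1 + 3y2 + 5y3 + y4 ≥ 11
  y1 + y2 + 2y3 + 3y4 ≥ 7
  y1, y2, y3, y4 ≥ 0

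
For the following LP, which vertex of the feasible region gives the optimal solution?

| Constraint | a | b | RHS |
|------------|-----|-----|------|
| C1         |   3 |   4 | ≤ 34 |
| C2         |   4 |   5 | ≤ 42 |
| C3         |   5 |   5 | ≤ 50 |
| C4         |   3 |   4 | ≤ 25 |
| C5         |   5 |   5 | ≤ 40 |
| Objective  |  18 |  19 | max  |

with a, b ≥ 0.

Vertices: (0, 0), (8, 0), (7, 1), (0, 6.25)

Evaluate the objective at each vertex of the feasible region:
  z(0, 0) = 0
  z(8, 0) = 144
  z(7, 1) = 145  ←
  z(0, 6.25) = 118.8
The maximum is at a = 7, b = 1.

(7, 1)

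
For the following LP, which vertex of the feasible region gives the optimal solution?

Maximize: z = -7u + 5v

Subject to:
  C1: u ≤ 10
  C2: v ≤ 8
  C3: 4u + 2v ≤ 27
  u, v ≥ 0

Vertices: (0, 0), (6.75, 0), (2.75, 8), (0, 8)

Evaluate the objective at each vertex of the feasible region:
  z(0, 0) = 0
  z(6.75, 0) = -47.25
  z(2.75, 8) = 20.75
  z(0, 8) = 40  ←
The maximum is at u = 0, v = 8.

(0, 8)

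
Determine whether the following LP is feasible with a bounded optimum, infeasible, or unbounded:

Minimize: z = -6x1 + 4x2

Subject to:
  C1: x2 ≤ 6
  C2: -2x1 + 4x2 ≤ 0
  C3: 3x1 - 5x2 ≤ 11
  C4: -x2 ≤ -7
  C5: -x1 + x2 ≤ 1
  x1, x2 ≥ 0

Infeasible (no feasible solution exists)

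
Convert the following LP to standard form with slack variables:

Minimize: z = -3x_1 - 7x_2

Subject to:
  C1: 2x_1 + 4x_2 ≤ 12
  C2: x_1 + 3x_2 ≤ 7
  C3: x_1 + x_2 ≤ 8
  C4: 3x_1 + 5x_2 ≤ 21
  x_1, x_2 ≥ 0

min z = -3x_1 - 7x_2

s.t.
  2x_1 + 4x_2 + s1 = 12
  x_1 + 3x_2 + s2 = 7
  x_1 + x_2 + s3 = 8
  3x_1 + 5x_2 + s4 = 21
  x_1, x_2, s1, s2, s3, s4 ≥ 0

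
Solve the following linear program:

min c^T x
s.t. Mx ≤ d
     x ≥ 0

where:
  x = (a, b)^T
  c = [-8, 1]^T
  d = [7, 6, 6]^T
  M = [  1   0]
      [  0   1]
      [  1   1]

Evaluate the objective at each vertex of the feasible region:
  z(0, 0) = 0
  z(6, 0) = -48  ←
  z(0, 6) = 6
The minimum is at a = 6, b = 0.

a = 6, b = 0, z = -48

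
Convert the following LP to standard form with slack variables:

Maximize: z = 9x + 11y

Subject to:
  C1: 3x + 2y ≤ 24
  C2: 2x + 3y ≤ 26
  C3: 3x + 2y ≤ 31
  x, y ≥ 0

max z = 9x + 11y

s.t.
  3x + 2y + s1 = 24
  2x + 3y + s2 = 26
  3x + 2y + s3 = 31
  x, y, s1, s2, s3 ≥ 0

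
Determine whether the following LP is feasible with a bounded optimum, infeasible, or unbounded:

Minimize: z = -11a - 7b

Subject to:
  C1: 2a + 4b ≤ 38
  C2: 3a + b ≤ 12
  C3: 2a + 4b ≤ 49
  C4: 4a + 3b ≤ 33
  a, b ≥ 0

Feasible with a bounded optimal solution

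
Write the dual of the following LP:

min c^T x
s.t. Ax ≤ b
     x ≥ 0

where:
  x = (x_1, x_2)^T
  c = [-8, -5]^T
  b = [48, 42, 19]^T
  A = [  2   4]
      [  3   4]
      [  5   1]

Primal min cᵀx s.t. Ax ≤ b, x ≥ 0  →  Dual max −bᵀy s.t. Aᵀy ≥ −c, y ≥ 0.

Maximize: z = -48y1 - 42y2 - 19y3

Subject to:
  2y1 + 3y2 + 5y3 ≥ 8
  4y1 + 4y2 + y3 ≥ 5
  y1, y2, y3 ≥ 0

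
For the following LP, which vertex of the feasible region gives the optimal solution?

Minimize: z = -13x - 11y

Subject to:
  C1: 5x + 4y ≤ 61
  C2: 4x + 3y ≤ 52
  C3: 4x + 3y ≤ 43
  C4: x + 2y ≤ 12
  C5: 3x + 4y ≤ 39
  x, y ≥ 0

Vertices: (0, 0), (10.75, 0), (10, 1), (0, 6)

Evaluate the objective at each vertex of the feasible region:
  z(0, 0) = 0
  z(10.75, 0) = -139.8
  z(10, 1) = -141  ←
  z(0, 6) = -66
The minimum is at x = 10, y = 1.

(10, 1)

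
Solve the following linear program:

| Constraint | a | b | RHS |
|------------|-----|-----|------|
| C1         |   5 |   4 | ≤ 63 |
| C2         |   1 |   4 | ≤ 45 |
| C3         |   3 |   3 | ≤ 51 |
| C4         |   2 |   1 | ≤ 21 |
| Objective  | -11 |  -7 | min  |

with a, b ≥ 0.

Evaluate the objective at each vertex of the feasible region:
  z(0, 0) = 0
  z(10.5, 0) = -115.5
  z(7, 7) = -126  ←
  z(4.5, 10.12) = -120.4
  z(0, 11.25) = -78.75
The minimum is at a = 7, b = 7.

a = 7, b = 7, z = -126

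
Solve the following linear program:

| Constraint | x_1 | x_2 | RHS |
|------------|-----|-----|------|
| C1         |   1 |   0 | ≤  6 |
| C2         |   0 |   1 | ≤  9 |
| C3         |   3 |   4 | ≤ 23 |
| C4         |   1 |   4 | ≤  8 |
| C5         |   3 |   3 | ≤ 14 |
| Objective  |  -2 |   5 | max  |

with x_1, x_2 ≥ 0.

Evaluate the objective at each vertex of the feasible region:
  z(0, 0) = 0
  z(4.667, 0) = -9.333
  z(3.556, 1.111) = -1.556
  z(0, 2) = 10  ←
The maximum is at x_1 = 0, x_2 = 2.

x_1 = 0, x_2 = 2, z = 10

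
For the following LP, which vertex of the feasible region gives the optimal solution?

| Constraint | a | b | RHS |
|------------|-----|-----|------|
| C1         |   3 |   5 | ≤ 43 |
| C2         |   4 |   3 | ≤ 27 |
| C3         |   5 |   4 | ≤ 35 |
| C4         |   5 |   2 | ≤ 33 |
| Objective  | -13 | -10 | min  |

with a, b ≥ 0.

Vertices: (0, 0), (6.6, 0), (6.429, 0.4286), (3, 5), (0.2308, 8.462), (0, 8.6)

Evaluate the objective at each vertex of the feasible region:
  z(0, 0) = 0
  z(6.6, 0) = -85.8
  z(6.429, 0.4286) = -87.86
  z(3, 5) = -89  ←
  z(0.2308, 8.462) = -87.62
  z(0, 8.6) = -86
The minimum is at a = 3, b = 5.

(3, 5)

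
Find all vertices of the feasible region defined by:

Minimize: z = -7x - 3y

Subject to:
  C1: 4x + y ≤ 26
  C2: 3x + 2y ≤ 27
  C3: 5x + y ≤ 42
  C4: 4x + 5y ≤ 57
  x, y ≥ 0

(0, 0), (6.5, 0), (5, 6), (3, 9), (0, 11.4)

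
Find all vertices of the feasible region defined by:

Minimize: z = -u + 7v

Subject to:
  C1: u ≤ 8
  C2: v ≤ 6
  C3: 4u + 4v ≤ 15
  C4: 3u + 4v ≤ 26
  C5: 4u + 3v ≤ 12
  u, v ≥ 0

(0, 0), (3, 0), (0.75, 3), (0, 3.75)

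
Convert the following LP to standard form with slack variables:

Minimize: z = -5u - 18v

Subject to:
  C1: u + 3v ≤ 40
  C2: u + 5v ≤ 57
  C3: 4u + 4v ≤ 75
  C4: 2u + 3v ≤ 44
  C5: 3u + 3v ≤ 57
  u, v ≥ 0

min z = -5u - 18v

s.t.
  u + 3v + s1 = 40
  u + 5v + s2 = 57
  4u + 4v + s3 = 75
  2u + 3v + s4 = 44
  3u + 3v + s5 = 57
  u, v, s1, s2, s3, s4, s5 ≥ 0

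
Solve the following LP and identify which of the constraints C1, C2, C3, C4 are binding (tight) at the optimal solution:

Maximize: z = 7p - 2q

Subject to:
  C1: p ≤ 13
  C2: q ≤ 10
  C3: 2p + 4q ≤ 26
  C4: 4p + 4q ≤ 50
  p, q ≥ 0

At p = 12.5, q = 0, compute slack b - a·x for each constraint:
  C1: 13 − 12.5 = 0.5  (slack)
  C2: 10 − 0 = 10  (slack)
  C3: 26 − 25 = 1  (slack)
  C4: 50 − 50 = 0  (binding)

Optimal: p = 12.5, q = 0
Binding: C4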